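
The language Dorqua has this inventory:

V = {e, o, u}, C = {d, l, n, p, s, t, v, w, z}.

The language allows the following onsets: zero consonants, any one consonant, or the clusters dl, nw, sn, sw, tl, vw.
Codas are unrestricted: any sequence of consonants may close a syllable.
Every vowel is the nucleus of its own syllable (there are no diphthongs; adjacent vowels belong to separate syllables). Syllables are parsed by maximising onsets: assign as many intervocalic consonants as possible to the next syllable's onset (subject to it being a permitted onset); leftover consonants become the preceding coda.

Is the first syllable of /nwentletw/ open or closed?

The vowels are e, e — 2 nuclei, so 2 syllables.
σ1/σ2 boundary: cluster /ntl/ — the longest permitted-onset suffix is /tl/; onset = /tl/, preceding coda = /n/.
Syllabification: nwen.tletw.
Syllable 1 is /nwen/ with coda /n/, so it is closed.

closed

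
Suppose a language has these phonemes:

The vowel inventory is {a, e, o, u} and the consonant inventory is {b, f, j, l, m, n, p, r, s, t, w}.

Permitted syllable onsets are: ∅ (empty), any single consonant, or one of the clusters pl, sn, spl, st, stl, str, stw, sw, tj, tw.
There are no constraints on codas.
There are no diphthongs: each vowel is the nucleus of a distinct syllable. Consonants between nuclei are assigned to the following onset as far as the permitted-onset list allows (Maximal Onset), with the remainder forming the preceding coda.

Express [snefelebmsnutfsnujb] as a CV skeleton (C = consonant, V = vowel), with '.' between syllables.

CCV.CV.CVCC.CCVCC.CCVCC

The vowels are e, e, e, u, u — 5 nuclei, so 5 syllables.
σ1/σ2 boundary: /f/ is a single consonant, so it becomes the next onset.
σ2/σ3 boundary: /l/ is a single consonant, so it becomes the next onset.
σ3/σ4 boundary: /bmsn/ — longest licit onset from the right is /sn/, leaving /bm/ as coda.
σ4/σ5 boundary: /tfsn/ — longest licit onset from the right is /sn/, leaving /tf/ as coda.
Result: sne.fe.lebm.snutf.snujb.
Mapping each syllable to C/V: /sne/ → CCV, /fe/ → CV, /lebm/ → CVCC, /snutf/ → CCVCC, /snujb/ → CCVCC.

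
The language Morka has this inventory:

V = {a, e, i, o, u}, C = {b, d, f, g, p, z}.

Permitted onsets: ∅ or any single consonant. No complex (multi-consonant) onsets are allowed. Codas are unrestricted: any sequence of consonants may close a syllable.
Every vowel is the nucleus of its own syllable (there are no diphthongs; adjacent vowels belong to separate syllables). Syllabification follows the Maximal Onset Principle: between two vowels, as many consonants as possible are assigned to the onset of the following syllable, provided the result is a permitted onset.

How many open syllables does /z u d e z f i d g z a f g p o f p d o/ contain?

The vowels are u, e, i, a, o, o — 6 nuclei, so 6 syllables.
/u…e/ gap (V1→V2): /d/ is a single consonant, so it becomes the next onset.
/e…i/ gap (V2→V3): /zf/ splits as /z/ + /f/ (/f/ is the longest suffix that is a licit onset).
/i…a/ gap (V3→V4): /dgz/; trying suffixes from longest down, /z/ is the first permitted one, so coda /dg/ | onset /z/.
/a…o/ gap (V4→V5): /fgp/ splits as /fg/ + /p/ (/p/ is the longest suffix that is a licit onset).
/o…o/ gap (V5→V6): /fpd/ splits as /fp/ + /d/ (/d/ is the longest suffix that is a licit onset).
Putting it together: zu.dez.fidg.zafg.pofp.do.
Classifying each syllable: /zu/ (open), /dez/ (closed), /fidg/ (closed), /zafg/ (closed), /pofp/ (closed), /do/ (open).
Open syllables: 2.

2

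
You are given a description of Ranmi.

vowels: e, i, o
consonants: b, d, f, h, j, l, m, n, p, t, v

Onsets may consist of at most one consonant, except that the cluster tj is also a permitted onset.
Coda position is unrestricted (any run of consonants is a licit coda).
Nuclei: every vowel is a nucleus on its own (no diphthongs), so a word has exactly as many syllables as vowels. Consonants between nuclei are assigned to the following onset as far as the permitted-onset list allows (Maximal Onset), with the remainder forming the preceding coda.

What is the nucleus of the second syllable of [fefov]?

o

Nuclei (vowels): e, o → 2 syllables.
The second nucleus (vowel 2 from the left) is /o/.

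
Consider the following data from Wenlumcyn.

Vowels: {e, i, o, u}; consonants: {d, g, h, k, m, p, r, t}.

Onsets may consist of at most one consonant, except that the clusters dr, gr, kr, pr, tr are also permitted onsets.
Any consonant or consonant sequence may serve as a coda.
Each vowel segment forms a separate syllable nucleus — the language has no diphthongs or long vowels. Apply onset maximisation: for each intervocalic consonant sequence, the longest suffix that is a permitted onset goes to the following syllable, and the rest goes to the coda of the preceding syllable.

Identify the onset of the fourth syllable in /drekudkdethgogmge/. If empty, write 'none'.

Vowels present: e, u, e, o, e; each is a nucleus, giving 5 syllables.
Between /e/ (V1) and /u/ (V2): /k/ → onset of the next syllable (single consonants are always licit onsets).
Between /u/ (V2) and /e/ (V3): /dkd/ splits as /dk/ + /d/ (/d/ is the longest suffix that is a licit onset).
Between /e/ (V3) and /o/ (V4): /thg/ splits as /th/ + /g/ (/g/ is the longest suffix that is a licit onset).
Between /o/ (V4) and /e/ (V5): cluster /gmg/ — the longest permitted-onset suffix is /g/; onset = /g/, preceding coda = /gm/.
So the parse is dre.kudk.deth.gogm.ge.
Syllable 4 is /gogm/: onset /g/, nucleus /o/, coda /gm/.

g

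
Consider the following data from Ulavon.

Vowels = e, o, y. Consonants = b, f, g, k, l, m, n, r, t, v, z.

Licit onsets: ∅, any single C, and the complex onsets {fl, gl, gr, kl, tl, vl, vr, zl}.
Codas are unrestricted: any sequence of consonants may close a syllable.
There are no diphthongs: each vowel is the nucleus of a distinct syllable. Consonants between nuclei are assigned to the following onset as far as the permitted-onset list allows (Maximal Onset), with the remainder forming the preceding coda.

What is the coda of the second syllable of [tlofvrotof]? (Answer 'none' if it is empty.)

none

Nuclei (vowels): o, o, o → 3 syllables.
Between /o/ (V1) and /o/ (V2): cluster /fvr/ — the longest permitted-onset suffix is /vr/; onset = /vr/, preceding coda = /f/.
Between /o/ (V2) and /o/ (V3): just /t/ — single C goes to the following onset.
Putting it together: tlof.vro.tof.
Syllable 2 is /vro/: onset /vr/, nucleus /o/, coda ∅.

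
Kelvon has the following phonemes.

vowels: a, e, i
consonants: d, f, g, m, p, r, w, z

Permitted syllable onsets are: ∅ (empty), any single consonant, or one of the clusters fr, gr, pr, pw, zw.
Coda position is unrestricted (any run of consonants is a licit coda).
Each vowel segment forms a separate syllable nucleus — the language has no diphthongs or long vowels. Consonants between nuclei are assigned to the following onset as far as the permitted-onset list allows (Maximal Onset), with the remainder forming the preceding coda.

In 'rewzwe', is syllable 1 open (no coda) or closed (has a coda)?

closed

Nuclei (vowels): e, e → 2 syllables.
/e…e/ gap (V1→V2): /wzw/; trying suffixes from longest down, /zw/ is the first permitted one, so coda /w/ | onset /zw/.
Result: rew.zwe.
Syllable 1 is /rew/ with coda /w/, so it is closed.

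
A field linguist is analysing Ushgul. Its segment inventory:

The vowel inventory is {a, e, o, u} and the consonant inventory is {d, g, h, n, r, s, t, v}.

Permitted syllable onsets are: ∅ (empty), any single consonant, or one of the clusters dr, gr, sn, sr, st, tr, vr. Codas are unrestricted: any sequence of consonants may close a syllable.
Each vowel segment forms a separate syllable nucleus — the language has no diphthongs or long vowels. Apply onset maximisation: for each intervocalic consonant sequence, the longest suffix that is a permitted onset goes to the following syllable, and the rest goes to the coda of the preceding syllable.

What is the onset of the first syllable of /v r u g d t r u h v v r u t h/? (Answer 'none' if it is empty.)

vr

The vowels are u, u, u — 3 nuclei, so 3 syllables.
Between /u/ (V1) and /u/ (V2): cluster /gdtr/ — the longest permitted-onset suffix is /tr/; onset = /tr/, preceding coda = /gd/.
Between /u/ (V2) and /u/ (V3): /hvvr/ splits as /hv/ + /vr/ (/vr/ is the longest suffix that is a licit onset).
Putting it together: vrugd.truhv.vruth.
Syllable 1 is /vrugd/: onset /vr/, nucleus /u/, coda /gd/.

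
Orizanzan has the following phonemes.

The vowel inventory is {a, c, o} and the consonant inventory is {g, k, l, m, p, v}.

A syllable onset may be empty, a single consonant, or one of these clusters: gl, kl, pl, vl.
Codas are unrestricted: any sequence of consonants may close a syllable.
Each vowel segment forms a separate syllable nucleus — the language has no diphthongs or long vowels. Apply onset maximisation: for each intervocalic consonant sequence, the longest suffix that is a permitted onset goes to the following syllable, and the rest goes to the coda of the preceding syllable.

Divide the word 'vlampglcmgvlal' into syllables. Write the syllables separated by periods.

Nuclei (vowels): a, c, a → 3 syllables.
Between /a/ (V1) and /c/ (V2): /mpgl/; trying suffixes from longest down, /gl/ is the first permitted one, so coda /mp/ | onset /gl/.
Between /c/ (V2) and /a/ (V3): /mgvl/; trying suffixes from longest down, /vl/ is the first permitted one, so coda /mg/ | onset /vl/.

vlamp.glcmg.vlal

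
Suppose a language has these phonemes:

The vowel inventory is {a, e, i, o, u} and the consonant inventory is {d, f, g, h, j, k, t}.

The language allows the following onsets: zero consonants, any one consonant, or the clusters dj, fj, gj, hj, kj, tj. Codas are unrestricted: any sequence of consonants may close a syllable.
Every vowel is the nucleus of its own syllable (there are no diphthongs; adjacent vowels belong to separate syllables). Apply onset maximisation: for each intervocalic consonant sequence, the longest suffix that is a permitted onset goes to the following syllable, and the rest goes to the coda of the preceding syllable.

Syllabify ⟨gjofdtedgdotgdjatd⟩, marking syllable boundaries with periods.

Vowels present: o, e, o, a; each is a nucleus, giving 4 syllables.
/o…e/ gap (V1→V2): /fdt/; trying suffixes from longest down, /t/ is the first permitted one, so coda /fd/ | onset /t/.
/e…o/ gap (V2→V3): /dgd/ splits as /dg/ + /d/ (/d/ is the longest suffix that is a licit onset).
/o…a/ gap (V3→V4): /tgdj/; trying suffixes from longest down, /dj/ is the first permitted one, so coda /tg/ | onset /dj/.

gjofd.tedg.dotg.djatd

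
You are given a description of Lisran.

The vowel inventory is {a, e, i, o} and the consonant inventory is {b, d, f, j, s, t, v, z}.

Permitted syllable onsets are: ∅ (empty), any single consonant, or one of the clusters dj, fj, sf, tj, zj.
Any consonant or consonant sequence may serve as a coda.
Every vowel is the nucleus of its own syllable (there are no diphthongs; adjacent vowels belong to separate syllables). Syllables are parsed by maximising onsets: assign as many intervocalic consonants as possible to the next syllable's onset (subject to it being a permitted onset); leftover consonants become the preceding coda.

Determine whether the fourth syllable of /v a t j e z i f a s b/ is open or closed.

Nuclei (vowels): a, e, i, a → 4 syllables.
V1 /a/ – V2 /e/: /tj/ is a licit onset in full, so it all attaches to the next syllable.
V2 /e/ – V3 /i/: /z/ → onset of the next syllable (single consonants are always licit onsets).
V3 /i/ – V4 /a/: /f/ is a single consonant, so it becomes the next onset.
Putting it together: va.tje.zi.fasb.
Syllable 4 is /fasb/ with coda /sb/, so it is closed.

closed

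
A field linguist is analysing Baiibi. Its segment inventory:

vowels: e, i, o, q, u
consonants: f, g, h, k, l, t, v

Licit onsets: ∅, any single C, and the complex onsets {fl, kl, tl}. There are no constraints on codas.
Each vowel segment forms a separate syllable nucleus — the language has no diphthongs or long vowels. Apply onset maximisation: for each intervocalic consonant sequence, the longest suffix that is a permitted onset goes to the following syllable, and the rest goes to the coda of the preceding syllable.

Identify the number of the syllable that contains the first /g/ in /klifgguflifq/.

Vowels present: i, u, i, q; each is a nucleus, giving 4 syllables.
V1 /i/ – V2 /u/: /fgg/ — longest licit onset from the right is /g/, leaving /fg/ as coda.
V2 /u/ – V3 /i/: cluster /fl/ — /fl/ is itself a permitted onset, so the whole cluster goes right; preceding coda = ∅.
V3 /i/ – V4 /q/: just /f/ — single C goes to the following onset.
Syllabification: klifg.gu.fli.fq.
The first /g/ is in the coda of syllable 1 (/klifg/).

1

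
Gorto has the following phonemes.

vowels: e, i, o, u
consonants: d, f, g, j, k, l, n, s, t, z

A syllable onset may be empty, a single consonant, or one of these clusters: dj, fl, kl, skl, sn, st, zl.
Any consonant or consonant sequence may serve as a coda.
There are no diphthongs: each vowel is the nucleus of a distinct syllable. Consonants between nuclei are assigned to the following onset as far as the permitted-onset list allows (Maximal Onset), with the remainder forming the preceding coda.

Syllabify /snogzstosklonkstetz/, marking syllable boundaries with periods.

snogz.sto.sklonk.stetz

Vowels present: o, o, o, e; each is a nucleus, giving 4 syllables.
σ1/σ2 boundary: /gzst/ — longest licit onset from the right is /st/, leaving /gz/ as coda.
σ2/σ3 boundary: /skl/ is a licit onset in full, so it all attaches to the next syllable.
σ3/σ4 boundary: /nkst/ splits as /nk/ + /st/ (/st/ is the longest suffix that is a licit onset).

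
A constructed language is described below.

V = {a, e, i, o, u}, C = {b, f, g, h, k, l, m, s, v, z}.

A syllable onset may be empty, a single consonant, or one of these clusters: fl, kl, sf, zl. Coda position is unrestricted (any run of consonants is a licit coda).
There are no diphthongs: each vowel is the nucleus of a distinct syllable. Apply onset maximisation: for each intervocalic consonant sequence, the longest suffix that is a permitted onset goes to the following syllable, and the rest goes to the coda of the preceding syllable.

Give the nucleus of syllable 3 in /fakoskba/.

Vowels present: a, o, a; each is a nucleus, giving 3 syllables.
The third nucleus (vowel 3 from the left) is /a/.

a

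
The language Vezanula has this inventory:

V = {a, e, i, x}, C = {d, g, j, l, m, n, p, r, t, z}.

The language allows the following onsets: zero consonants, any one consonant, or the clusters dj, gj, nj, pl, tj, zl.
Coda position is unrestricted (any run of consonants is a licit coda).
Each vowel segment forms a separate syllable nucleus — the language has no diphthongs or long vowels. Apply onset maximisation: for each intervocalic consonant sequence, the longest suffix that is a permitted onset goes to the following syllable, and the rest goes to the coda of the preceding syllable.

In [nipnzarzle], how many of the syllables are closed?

Nuclei (vowels): i, a, e → 3 syllables.
Between /i/ (V1) and /a/ (V2): /pnz/ splits as /pn/ + /z/ (/z/ is the longest suffix that is a licit onset).
Between /a/ (V2) and /e/ (V3): /rzl/ — longest licit onset from the right is /zl/, leaving /r/ as coda.
So the parse is nipn.zar.zle.
Classifying each syllable: /nipn/ (closed), /zar/ (closed), /zle/ (open).
Closed syllables: 2.

2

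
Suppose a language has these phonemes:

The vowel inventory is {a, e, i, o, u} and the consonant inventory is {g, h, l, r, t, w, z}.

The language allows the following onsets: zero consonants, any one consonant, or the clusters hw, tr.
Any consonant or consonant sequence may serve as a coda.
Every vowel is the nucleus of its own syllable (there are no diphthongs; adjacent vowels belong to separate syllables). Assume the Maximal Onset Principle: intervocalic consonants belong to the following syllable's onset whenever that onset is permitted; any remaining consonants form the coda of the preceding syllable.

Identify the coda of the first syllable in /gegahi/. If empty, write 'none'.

The vowels are e, a, i — 3 nuclei, so 3 syllables.
/e…a/ gap (V1→V2): /g/ → onset of the next syllable (single consonants are always licit onsets).
/a…i/ gap (V2→V3): /h/ is a single consonant, so it becomes the next onset.
So the parse is ge.ga.hi.
Syllable 1 is /ge/: onset /g/, nucleus /e/, coda ∅.

none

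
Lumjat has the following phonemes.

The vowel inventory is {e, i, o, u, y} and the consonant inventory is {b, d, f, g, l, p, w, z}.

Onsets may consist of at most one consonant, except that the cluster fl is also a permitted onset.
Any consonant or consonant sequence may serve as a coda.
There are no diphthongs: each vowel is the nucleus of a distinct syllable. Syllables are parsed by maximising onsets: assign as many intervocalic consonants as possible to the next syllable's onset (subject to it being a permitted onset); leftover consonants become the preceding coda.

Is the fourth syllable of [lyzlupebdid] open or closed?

closed

Vowels present: y, u, e, i; each is a nucleus, giving 4 syllables.
σ1/σ2 boundary: /zl/ splits as /z/ + /l/ (/l/ is the longest suffix that is a licit onset).
σ2/σ3 boundary: /p/ is a single consonant, so it becomes the next onset.
σ3/σ4 boundary: /bd/ — longest licit onset from the right is /d/, leaving /b/ as coda.
Syllabification: lyz.lu.peb.did.
Syllable 4 is /did/ with coda /d/, so it is closed.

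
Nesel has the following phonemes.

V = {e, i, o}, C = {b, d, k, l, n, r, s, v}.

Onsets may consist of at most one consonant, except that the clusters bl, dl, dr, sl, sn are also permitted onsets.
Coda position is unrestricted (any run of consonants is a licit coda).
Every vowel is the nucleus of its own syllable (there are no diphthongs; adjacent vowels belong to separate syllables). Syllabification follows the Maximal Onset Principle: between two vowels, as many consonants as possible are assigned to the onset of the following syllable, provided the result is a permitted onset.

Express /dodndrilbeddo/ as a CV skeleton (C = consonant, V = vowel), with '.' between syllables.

CVCC.CCVC.CVC.CV

Nuclei (vowels): o, i, e, o → 4 syllables.
Between /o/ (V1) and /i/ (V2): /dndr/; trying suffixes from longest down, /dr/ is the first permitted one, so coda /dn/ | onset /dr/.
Between /i/ (V2) and /e/ (V3): /lb/ splits as /l/ + /b/ (/b/ is the longest suffix that is a licit onset).
Between /e/ (V3) and /o/ (V4): /dd/ — longest licit onset from the right is /d/, leaving /d/ as coda.
So the parse is dodn.dril.bed.do.
Mapping each syllable to C/V: /dodn/ → CVCC, /dril/ → CCVC, /bed/ → CVC, /do/ → CV.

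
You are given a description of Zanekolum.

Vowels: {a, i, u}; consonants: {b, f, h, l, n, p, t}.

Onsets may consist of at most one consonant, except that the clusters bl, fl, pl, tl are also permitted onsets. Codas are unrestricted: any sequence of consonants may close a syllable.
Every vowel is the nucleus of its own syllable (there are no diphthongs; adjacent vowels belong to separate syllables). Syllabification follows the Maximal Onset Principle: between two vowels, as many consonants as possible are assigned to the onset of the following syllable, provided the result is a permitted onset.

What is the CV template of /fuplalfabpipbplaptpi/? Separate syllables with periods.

The vowels are u, a, a, i, a, i — 6 nuclei, so 6 syllables.
V1 /u/ – V2 /a/: /pl/ is a licit onset in full, so it all attaches to the next syllable.
V2 /a/ – V3 /a/: /lf/ splits as /l/ + /f/ (/f/ is the longest suffix that is a licit onset).
V3 /a/ – V4 /i/: cluster /bp/ — the longest permitted-onset suffix is /p/; onset = /p/, preceding coda = /b/.
V4 /i/ – V5 /a/: /pbpl/ splits as /pb/ + /pl/ (/pl/ is the longest suffix that is a licit onset).
V5 /a/ – V6 /i/: /ptp/ — longest licit onset from the right is /p/, leaving /pt/ as coda.
So the parse is fu.plal.fab.pipb.plapt.pi.
Mapping each syllable to C/V: /fu/ → CV, /plal/ → CCVC, /fab/ → CVC, /pipb/ → CVCC, /plapt/ → CCVCC, /pi/ → CV.

CV.CCVC.CVC.CVCC.CCVCC.CV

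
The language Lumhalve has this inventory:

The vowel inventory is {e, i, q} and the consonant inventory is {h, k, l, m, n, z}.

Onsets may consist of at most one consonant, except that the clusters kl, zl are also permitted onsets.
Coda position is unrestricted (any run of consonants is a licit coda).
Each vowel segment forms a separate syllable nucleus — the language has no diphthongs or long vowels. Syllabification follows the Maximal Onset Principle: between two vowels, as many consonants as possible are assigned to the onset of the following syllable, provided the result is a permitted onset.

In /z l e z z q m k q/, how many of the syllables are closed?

2

Nuclei (vowels): e, q, q → 3 syllables.
/e…q/ gap (V1→V2): cluster /zz/ — the longest permitted-onset suffix is /z/; onset = /z/, preceding coda = /z/.
/q…q/ gap (V2→V3): /mk/; trying suffixes from longest down, /k/ is the first permitted one, so coda /m/ | onset /k/.
So the parse is zlez.zqm.kq.
Classifying each syllable: /zlez/ (closed), /zqm/ (closed), /kq/ (open).
Closed syllables: 2.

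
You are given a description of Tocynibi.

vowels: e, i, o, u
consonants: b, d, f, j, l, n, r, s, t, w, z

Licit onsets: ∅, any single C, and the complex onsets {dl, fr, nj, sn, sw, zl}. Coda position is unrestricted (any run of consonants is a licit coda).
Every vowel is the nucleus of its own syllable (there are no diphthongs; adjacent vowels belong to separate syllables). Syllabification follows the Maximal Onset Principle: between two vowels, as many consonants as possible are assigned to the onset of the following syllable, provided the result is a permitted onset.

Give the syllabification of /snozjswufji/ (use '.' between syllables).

snozj.swuf.ji

Nuclei (vowels): o, u, i → 3 syllables.
V1 /o/ – V2 /u/: /zjsw/ splits as /zj/ + /sw/ (/sw/ is the longest suffix that is a licit onset).
V2 /u/ – V3 /i/: /fj/ splits as /f/ + /j/ (/j/ is the longest suffix that is a licit onset).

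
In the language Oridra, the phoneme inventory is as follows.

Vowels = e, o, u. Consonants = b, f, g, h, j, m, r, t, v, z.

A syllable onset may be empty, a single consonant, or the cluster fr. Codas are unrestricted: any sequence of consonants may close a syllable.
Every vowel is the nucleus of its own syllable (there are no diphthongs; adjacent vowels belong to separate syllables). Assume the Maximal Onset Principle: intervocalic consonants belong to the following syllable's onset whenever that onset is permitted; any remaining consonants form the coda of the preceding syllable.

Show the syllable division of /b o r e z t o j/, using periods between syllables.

Nuclei (vowels): o, e, o → 3 syllables.
Between /o/ (V1) and /e/ (V2): /r/ is a single consonant, so it becomes the next onset.
Between /e/ (V2) and /o/ (V3): /zt/; trying suffixes from longest down, /t/ is the first permitted one, so coda /z/ | onset /t/.

bo.rez.toj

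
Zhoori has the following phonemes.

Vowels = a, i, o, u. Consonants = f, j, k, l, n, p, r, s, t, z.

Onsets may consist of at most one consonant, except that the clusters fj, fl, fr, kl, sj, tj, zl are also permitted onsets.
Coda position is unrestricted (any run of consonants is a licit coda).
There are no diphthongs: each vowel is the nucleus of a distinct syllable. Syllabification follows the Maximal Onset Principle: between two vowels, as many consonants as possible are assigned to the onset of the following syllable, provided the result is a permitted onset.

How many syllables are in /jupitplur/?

Nuclei (vowels): u, i, u → 3 syllables.

3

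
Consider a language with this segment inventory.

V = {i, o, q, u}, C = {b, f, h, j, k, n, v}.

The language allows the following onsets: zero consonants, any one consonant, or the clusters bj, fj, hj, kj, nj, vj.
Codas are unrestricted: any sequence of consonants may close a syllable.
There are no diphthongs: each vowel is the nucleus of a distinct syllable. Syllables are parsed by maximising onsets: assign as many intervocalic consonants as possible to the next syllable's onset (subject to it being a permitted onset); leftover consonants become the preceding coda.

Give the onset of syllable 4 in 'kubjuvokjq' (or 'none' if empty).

kj

Vowels present: u, u, o, q; each is a nucleus, giving 4 syllables.
σ1/σ2 boundary: cluster /bj/ — /bj/ is itself a permitted onset, so the whole cluster goes right; preceding coda = ∅.
σ2/σ3 boundary: just /v/ — single C goes to the following onset.
σ3/σ4 boundary: /kj/ — entire cluster is a permitted onset → onset /kj/, coda ∅.
Putting it together: ku.bju.vo.kjq.
Syllable 4 is /kjq/: onset /kj/, nucleus /q/, coda ∅.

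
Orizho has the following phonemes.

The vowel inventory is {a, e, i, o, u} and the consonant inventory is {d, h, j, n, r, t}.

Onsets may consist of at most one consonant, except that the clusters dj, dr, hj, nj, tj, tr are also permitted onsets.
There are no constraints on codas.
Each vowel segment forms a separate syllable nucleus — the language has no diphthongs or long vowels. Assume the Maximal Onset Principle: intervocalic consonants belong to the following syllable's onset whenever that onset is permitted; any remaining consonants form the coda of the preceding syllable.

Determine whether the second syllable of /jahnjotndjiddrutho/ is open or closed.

The vowels are a, o, i, u, o — 5 nuclei, so 5 syllables.
Between /a/ (V1) and /o/ (V2): /hnj/ — longest licit onset from the right is /nj/, leaving /h/ as coda.
Between /o/ (V2) and /i/ (V3): /tndj/ splits as /tn/ + /dj/ (/dj/ is the longest suffix that is a licit onset).
Between /i/ (V3) and /u/ (V4): cluster /ddr/ — the longest permitted-onset suffix is /dr/; onset = /dr/, preceding coda = /d/.
Between /u/ (V4) and /o/ (V5): /th/ — longest licit onset from the right is /h/, leaving /t/ as coda.
So the parse is jah.njotn.djid.drut.ho.
Syllable 2 is /njotn/ with coda /tn/, so it is closed.

closed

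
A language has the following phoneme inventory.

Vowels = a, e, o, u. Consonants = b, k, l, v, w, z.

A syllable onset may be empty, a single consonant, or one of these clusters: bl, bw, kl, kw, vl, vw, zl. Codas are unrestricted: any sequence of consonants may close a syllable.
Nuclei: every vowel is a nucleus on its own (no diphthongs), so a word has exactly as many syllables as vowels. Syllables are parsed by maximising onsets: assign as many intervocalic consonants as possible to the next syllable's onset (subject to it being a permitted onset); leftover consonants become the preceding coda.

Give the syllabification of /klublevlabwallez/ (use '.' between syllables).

klu.ble.vla.bwal.lez

The vowels are u, e, a, a, e — 5 nuclei, so 5 syllables.
/u…e/ gap (V1→V2): /bl/ — entire cluster is a permitted onset → onset /bl/, coda ∅.
/e…a/ gap (V2→V3): /vl/ — entire cluster is a permitted onset → onset /vl/, coda ∅.
/a…a/ gap (V3→V4): cluster /bw/ — /bw/ is itself a permitted onset, so the whole cluster goes right; preceding coda = ∅.
/a…e/ gap (V4→V5): /ll/; trying suffixes from longest down, /l/ is the first permitted one, so coda /l/ | onset /l/.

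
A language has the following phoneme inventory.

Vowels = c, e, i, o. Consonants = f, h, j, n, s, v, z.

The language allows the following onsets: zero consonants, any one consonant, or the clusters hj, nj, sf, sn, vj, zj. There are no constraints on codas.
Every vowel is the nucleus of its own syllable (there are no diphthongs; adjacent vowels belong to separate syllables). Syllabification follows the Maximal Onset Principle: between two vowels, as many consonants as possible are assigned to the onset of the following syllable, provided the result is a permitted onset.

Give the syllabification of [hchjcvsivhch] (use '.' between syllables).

hc.hjcv.siv.hch

The vowels are c, c, i, c — 4 nuclei, so 4 syllables.
σ1/σ2 boundary: /hj/ is a licit onset in full, so it all attaches to the next syllable.
σ2/σ3 boundary: /vs/ — longest licit onset from the right is /s/, leaving /v/ as coda.
σ3/σ4 boundary: /vh/ — longest licit onset from the right is /h/, leaving /v/ as coda.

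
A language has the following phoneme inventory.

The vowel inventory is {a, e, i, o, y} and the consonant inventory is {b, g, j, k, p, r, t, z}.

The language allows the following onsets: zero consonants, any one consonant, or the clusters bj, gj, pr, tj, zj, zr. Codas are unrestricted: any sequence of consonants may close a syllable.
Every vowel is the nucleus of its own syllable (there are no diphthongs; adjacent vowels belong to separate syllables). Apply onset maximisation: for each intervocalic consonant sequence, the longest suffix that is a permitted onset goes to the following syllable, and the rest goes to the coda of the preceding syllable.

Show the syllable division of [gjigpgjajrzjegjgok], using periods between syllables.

Nuclei (vowels): i, a, e, o → 4 syllables.
/i…a/ gap (V1→V2): /gpgj/ — longest licit onset from the right is /gj/, leaving /gp/ as coda.
/a…e/ gap (V2→V3): cluster /jrzj/ — the longest permitted-onset suffix is /zj/; onset = /zj/, preceding coda = /jr/.
/e…o/ gap (V3→V4): /gjg/ — longest licit onset from the right is /g/, leaving /gj/ as coda.

gjigp.gjajr.zjegj.gok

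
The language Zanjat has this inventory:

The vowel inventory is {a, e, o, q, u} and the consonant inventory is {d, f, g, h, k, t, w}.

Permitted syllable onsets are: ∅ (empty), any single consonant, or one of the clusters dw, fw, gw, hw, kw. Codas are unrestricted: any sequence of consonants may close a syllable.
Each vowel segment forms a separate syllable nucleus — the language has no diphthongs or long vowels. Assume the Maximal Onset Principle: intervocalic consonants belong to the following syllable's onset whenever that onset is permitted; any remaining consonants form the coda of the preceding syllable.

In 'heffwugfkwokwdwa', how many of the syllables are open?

1

The vowels are e, u, o, a — 4 nuclei, so 4 syllables.
/e…u/ gap (V1→V2): /ffw/ — longest licit onset from the right is /fw/, leaving /f/ as coda.
/u…o/ gap (V2→V3): /gfkw/ — longest licit onset from the right is /kw/, leaving /gf/ as coda.
/o…a/ gap (V3→V4): /kwdw/ splits as /kw/ + /dw/ (/dw/ is the longest suffix that is a licit onset).
Result: hef.fwugf.kwokw.dwa.
Classifying each syllable: /hef/ (closed), /fwugf/ (closed), /kwokw/ (closed), /dwa/ (open).
Open syllables: 1.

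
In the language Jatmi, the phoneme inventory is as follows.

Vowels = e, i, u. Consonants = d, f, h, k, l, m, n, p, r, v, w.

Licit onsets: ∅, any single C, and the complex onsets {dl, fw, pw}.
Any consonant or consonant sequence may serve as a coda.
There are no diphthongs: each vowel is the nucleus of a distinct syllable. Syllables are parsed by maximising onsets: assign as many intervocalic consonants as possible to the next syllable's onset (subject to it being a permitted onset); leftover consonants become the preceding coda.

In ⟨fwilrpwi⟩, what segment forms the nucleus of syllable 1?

The vowels are i, i — 2 nuclei, so 2 syllables.
The first nucleus (vowel 1 from the left) is /i/.

i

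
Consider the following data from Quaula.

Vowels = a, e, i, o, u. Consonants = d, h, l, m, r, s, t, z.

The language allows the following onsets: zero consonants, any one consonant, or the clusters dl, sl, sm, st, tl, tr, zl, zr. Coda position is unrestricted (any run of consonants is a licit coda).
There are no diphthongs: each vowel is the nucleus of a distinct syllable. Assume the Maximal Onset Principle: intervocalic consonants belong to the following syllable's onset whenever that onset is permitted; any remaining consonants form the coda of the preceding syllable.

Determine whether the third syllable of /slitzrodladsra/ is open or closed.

closed

The vowels are i, o, a, a — 4 nuclei, so 4 syllables.
/i…o/ gap (V1→V2): /tzr/; trying suffixes from longest down, /zr/ is the first permitted one, so coda /t/ | onset /zr/.
/o…a/ gap (V2→V3): /dl/ is a licit onset in full, so it all attaches to the next syllable.
/a…a/ gap (V3→V4): cluster /dsr/ — the longest permitted-onset suffix is /r/; onset = /r/, preceding coda = /ds/.
Result: slit.zro.dlads.ra.
Syllable 3 is /dlads/ with coda /ds/, so it is closed.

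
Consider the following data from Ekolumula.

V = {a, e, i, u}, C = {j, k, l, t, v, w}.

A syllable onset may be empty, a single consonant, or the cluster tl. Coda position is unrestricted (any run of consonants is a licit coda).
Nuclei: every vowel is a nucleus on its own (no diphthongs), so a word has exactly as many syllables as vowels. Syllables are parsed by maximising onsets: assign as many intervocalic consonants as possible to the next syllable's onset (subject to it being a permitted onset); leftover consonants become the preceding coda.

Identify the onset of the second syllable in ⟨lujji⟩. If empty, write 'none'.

Vowels present: u, i; each is a nucleus, giving 2 syllables.
σ1/σ2 boundary: /jj/ splits as /j/ + /j/ (/j/ is the longest suffix that is a licit onset).
Result: luj.ji.
Syllable 2 is /ji/: onset /j/, nucleus /i/, coda ∅.

j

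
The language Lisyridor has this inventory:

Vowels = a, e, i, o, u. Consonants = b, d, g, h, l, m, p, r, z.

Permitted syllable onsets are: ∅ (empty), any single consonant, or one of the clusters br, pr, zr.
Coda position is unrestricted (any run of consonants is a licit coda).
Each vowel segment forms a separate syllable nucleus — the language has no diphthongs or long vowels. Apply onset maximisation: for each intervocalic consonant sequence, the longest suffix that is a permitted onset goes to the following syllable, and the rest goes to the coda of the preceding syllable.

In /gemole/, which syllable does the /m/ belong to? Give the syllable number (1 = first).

The vowels are e, o, e — 3 nuclei, so 3 syllables.
Between /e/ (V1) and /o/ (V2): /m/ → onset of the next syllable (single consonants are always licit onsets).
Between /o/ (V2) and /e/ (V3): /l/ is a single consonant, so it becomes the next onset.
Result: ge.mo.le.
The /m/ is in the onset of syllable 2 (/mo/).

2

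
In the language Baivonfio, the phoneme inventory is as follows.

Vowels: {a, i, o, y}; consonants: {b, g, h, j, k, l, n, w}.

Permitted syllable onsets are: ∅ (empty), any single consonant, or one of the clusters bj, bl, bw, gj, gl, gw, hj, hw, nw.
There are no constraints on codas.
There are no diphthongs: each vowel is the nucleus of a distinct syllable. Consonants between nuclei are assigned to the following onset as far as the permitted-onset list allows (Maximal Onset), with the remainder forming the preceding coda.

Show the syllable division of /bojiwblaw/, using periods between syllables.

Nuclei (vowels): o, i, a → 3 syllables.
V1 /o/ – V2 /i/: /j/ is a single consonant, so it becomes the next onset.
V2 /i/ – V3 /a/: /wbl/; trying suffixes from longest down, /bl/ is the first permitted one, so coda /w/ | onset /bl/.

bo.jiw.blaw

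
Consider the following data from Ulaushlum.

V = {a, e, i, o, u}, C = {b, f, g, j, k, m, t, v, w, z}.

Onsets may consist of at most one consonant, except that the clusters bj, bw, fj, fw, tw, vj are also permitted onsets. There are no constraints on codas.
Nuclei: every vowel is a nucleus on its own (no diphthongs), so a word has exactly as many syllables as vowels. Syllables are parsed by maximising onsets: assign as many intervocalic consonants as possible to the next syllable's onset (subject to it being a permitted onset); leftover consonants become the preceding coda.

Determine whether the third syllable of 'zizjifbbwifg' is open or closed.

Vowels present: i, i, i; each is a nucleus, giving 3 syllables.
V1 /i/ – V2 /i/: /zj/ — longest licit onset from the right is /j/, leaving /z/ as coda.
V2 /i/ – V3 /i/: cluster /fbbw/ — the longest permitted-onset suffix is /bw/; onset = /bw/, preceding coda = /fb/.
So the parse is ziz.jifb.bwifg.
Syllable 3 is /bwifg/ with coda /fg/, so it is closed.

closed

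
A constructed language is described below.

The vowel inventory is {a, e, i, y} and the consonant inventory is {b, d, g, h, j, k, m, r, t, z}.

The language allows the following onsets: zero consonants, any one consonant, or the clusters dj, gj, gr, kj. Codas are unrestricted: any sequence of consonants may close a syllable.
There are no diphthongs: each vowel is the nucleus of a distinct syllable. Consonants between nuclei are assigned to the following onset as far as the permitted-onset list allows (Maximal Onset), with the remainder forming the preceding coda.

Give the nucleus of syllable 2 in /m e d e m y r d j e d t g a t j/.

Nuclei (vowels): e, e, y, e, a → 5 syllables.
The second nucleus (vowel 2 from the left) is /e/.

e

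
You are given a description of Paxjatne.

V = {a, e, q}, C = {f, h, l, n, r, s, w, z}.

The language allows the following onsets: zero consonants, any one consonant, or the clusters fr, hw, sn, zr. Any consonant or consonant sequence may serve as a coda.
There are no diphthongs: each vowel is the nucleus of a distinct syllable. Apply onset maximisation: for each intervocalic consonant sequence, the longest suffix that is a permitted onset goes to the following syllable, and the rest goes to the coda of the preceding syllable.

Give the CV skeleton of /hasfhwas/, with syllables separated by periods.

Nuclei (vowels): a, a → 2 syllables.
Between /a/ (V1) and /a/ (V2): cluster /sfhw/ — the longest permitted-onset suffix is /hw/; onset = /hw/, preceding coda = /sf/.
Result: hasf.hwas.
Mapping each syllable to C/V: /hasf/ → CVCC, /hwas/ → CCVC.

CVCC.CCVC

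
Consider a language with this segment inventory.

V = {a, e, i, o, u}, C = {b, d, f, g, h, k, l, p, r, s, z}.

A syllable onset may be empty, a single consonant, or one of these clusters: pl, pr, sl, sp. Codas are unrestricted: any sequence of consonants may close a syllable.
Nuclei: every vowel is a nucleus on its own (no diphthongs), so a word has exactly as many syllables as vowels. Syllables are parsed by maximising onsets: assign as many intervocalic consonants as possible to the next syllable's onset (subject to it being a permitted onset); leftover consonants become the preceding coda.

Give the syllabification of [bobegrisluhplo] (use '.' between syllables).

Nuclei (vowels): o, e, i, u, o → 5 syllables.
Between /o/ (V1) and /e/ (V2): just /b/ — single C goes to the following onset.
Between /e/ (V2) and /i/ (V3): cluster /gr/ — the longest permitted-onset suffix is /r/; onset = /r/, preceding coda = /g/.
Between /i/ (V3) and /u/ (V4): /sl/ — entire cluster is a permitted onset → onset /sl/, coda ∅.
Between /u/ (V4) and /o/ (V5): /hpl/; trying suffixes from longest down, /pl/ is the first permitted one, so coda /h/ | onset /pl/.

bo.beg.ri.sluh.plo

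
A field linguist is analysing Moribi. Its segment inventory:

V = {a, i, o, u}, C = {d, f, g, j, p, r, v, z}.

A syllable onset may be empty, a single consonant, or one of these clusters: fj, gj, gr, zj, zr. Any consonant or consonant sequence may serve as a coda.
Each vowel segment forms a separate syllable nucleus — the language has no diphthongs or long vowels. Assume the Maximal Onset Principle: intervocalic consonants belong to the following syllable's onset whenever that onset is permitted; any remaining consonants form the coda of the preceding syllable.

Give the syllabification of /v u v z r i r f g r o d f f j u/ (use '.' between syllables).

The vowels are u, i, o, u — 4 nuclei, so 4 syllables.
/u…i/ gap (V1→V2): /vzr/ — longest licit onset from the right is /zr/, leaving /v/ as coda.
/i…o/ gap (V2→V3): /rfgr/ — longest licit onset from the right is /gr/, leaving /rf/ as coda.
/o…u/ gap (V3→V4): /dffj/ splits as /df/ + /fj/ (/fj/ is the longest suffix that is a licit onset).

vuv.zrirf.grodf.fju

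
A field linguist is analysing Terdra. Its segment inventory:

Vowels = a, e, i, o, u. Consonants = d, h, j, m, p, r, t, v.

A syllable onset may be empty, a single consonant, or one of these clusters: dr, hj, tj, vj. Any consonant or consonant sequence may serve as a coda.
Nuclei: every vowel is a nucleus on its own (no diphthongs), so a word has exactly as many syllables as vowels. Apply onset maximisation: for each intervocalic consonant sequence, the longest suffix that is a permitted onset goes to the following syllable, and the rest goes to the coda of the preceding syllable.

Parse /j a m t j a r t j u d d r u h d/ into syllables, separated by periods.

Nuclei (vowels): a, a, u, u → 4 syllables.
σ1/σ2 boundary: /mtj/; trying suffixes from longest down, /tj/ is the first permitted one, so coda /m/ | onset /tj/.
σ2/σ3 boundary: /rtj/; trying suffixes from longest down, /tj/ is the first permitted one, so coda /r/ | onset /tj/.
σ3/σ4 boundary: /ddr/ splits as /d/ + /dr/ (/dr/ is the longest suffix that is a licit onset).

jam.tjar.tjud.druhd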